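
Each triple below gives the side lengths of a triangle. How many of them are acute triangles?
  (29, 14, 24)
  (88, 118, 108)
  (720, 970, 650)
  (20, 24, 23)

(29,14,24): 14²+24² = 772 < 841 = 29² → obtuse
(88,118,108): 88²+108² = 19408 > 13924 = 118² → acute
(720,970,650): 650²+720² = 940900 = 970² → right
(20,24,23): 20²+23² = 929 > 576 = 24² → acute
2 of the 4 are acute.

2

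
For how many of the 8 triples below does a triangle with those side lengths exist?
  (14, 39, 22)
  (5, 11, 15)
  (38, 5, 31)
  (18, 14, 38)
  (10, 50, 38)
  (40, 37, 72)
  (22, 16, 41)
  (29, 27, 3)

3

(14,22,39): 14+22 ≤ 39 → not valid
(5,11,15): 5+11 > 15 → valid
(5,31,38): 5+31 ≤ 38 → not valid
(14,18,38): 14+18 ≤ 38 → not valid
(10,38,50): 10+38 ≤ 50 → not valid
(37,40,72): 37+40 > 72 → valid
(16,22,41): 16+22 ≤ 41 → not valid
(3,27,29): 3+27 > 29 → valid
3 of the 8 triples form a triangle.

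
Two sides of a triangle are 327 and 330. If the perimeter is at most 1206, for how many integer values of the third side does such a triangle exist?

Triangle inequality: 3 < x < 657. Perimeter ≤ 1206 gives x ≤ 1206 − 327 − 330 = 549.
So 3 < x ≤ 549; integers 4 through 549: 546 values.

546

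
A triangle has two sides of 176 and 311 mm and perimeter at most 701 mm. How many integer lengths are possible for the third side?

Triangle inequality: 135 < x < 487. Perimeter ≤ 701 gives x ≤ 701 − 176 − 311 = 214.
So 135 < x ≤ 214; integers 136 through 214: 79 values.

79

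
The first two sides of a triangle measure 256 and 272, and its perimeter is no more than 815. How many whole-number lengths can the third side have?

Triangle inequality: 16 < x < 528. Perimeter ≤ 815 gives x ≤ 815 − 256 − 272 = 287.
So 16 < x ≤ 287; integers 17 through 287: 271 values.

271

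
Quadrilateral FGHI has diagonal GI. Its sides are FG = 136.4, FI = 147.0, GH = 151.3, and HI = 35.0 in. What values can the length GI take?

116.3 < GI < 186.3

From triangle FGI: |136.4 − 147.0| < GI < 136.4 + 147.0, i.e. 10.6 < GI < 283.4.
From triangle HGI: 116.3 < GI < 186.3.
Both must hold, so GI lies in the intersection.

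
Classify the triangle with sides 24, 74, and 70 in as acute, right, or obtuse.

Compare the square of the longest side to the sum of squares of the other two: 24² + 70² = 5476 = 74².

right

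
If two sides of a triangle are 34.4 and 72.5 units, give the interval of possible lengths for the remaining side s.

By the triangle inequality, s must be less than 34.4 + 72.5 = 106.9 and greater than |34.4 − 72.5| = 38.1.

38.1 < s < 106.9 (units)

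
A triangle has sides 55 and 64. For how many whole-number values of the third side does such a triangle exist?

109

The third side lies in the open interval (9, 119).
Integers from 10 to 118 inclusive: 118 − 10 + 1 = 109.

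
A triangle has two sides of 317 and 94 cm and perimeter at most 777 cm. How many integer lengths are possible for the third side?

143

Triangle inequality: 223 < x < 411. Perimeter ≤ 777 gives x ≤ 777 − 317 − 94 = 366.
So 223 < x ≤ 366; integers 224 through 366: 143 values.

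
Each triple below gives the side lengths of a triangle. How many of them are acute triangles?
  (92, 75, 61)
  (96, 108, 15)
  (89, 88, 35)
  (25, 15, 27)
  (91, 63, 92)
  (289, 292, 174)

(92,75,61): 61²+75² = 9346 > 8464 = 92² → acute
(96,108,15): 15²+96² = 9441 < 11664 = 108² → obtuse
(89,88,35): 35²+88² = 8969 > 7921 = 89² → acute
(25,15,27): 15²+25² = 850 > 729 = 27² → acute
(91,63,92): 63²+91² = 12250 > 8464 = 92² → acute
(289,292,174): 174²+289² = 113797 > 85264 = 292² → acute
5 of the 6 are acute.

5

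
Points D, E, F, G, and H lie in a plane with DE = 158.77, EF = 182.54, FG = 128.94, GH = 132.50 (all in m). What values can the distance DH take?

0 ≤ DH ≤ 602.75 m

The maximum is all hops collinear in one direction: 158.77 + 182.54 + 128.94 + 132.50 = 602.75.
The longest hop is 182.54; the others sum to 420.21. Since 182.54 ≤ 420.21, the path can fold back on itself completely, so the minimum distance is 0.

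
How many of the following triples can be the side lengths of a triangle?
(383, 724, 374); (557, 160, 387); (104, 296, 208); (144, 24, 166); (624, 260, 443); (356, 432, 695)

5

(374,383,724): 374+383 > 724 → valid
(160,387,557): 160+387 ≤ 557 → not valid
(104,208,296): 104+208 > 296 → valid
(24,144,166): 24+144 > 166 → valid
(260,443,624): 260+443 > 624 → valid
(356,432,695): 356+432 > 695 → valid
5 of the 6 triples form a triangle.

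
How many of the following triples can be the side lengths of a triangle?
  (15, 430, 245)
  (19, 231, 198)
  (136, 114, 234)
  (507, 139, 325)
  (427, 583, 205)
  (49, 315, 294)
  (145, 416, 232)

(15,245,430): 15+245 ≤ 430 → not valid
(19,198,231): 19+198 ≤ 231 → not valid
(114,136,234): 114+136 > 234 → valid
(139,325,507): 139+325 ≤ 507 → not valid
(205,427,583): 205+427 > 583 → valid
(49,294,315): 49+294 > 315 → valid
(145,232,416): 145+232 ≤ 416 → not valid
3 of the 7 triples form a triangle.

3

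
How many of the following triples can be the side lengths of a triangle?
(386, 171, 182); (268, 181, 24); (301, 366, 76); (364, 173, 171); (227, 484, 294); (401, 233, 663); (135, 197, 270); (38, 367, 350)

(171,182,386): 171+182 ≤ 386 → not valid
(24,181,268): 24+181 ≤ 268 → not valid
(76,301,366): 76+301 > 366 → valid
(171,173,364): 171+173 ≤ 364 → not valid
(227,294,484): 227+294 > 484 → valid
(233,401,663): 233+401 ≤ 663 → not valid
(135,197,270): 135+197 > 270 → valid
(38,350,367): 38+350 > 367 → valid
4 of the 8 triples form a triangle.

4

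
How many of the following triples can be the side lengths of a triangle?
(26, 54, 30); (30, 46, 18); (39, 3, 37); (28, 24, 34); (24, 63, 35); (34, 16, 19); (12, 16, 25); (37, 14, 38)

(26,30,54): 26+30 > 54 → valid
(18,30,46): 18+30 > 46 → valid
(3,37,39): 3+37 > 39 → valid
(24,28,34): 24+28 > 34 → valid
(24,35,63): 24+35 ≤ 63 → not valid
(16,19,34): 16+19 > 34 → valid
(12,16,25): 12+16 > 25 → valid
(14,37,38): 14+37 > 38 → valid
7 of the 8 triples form a triangle.

7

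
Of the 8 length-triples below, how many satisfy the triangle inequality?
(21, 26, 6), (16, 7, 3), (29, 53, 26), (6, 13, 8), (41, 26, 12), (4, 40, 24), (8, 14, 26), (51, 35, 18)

(6,21,26): 6+21 > 26 → valid
(3,7,16): 3+7 ≤ 16 → not valid
(26,29,53): 26+29 > 53 → valid
(6,8,13): 6+8 > 13 → valid
(12,26,41): 12+26 ≤ 41 → not valid
(4,24,40): 4+24 ≤ 40 → not valid
(8,14,26): 8+14 ≤ 26 → not valid
(18,35,51): 18+35 > 51 → valid
4 of the 8 triples form a triangle.

4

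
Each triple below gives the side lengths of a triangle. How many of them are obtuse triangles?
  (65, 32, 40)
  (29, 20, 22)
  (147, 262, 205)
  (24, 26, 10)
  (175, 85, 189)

(65,32,40): 32²+40² = 2624 < 4225 = 65² → obtuse
(29,20,22): 20²+22² = 884 > 841 = 29² → acute
(147,262,205): 147²+205² = 63634 < 68644 = 262² → obtuse
(24,26,10): 10²+24² = 676 = 26² → right
(175,85,189): 85²+175² = 37850 > 35721 = 189² → acute
2 of the 5 are obtuse.

2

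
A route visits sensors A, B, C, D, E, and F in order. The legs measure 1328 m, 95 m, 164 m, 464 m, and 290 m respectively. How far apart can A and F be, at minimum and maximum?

The maximum is all hops collinear in one direction: 1328 + 95 + 164 + 464 + 290 = 2341.
The longest hop is 1328; the others sum to 1013. Folding the others back against it leaves at least 1328 − 1013 = 315.

315 ≤ AF ≤ 2341 m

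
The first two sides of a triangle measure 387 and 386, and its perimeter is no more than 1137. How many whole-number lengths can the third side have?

363

Triangle inequality: 1 < x < 773. Perimeter ≤ 1137 gives x ≤ 1137 − 387 − 386 = 364.
So 1 < x ≤ 364; integers 2 through 364: 363 values.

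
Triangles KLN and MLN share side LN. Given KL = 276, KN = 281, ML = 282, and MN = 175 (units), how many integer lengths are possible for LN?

From triangle KLN: 5 < LN < 557.
From triangle MLN: 107 < LN < 457.
Intersection: 107 < LN < 457, so integers 108 through 456: 349 values.

349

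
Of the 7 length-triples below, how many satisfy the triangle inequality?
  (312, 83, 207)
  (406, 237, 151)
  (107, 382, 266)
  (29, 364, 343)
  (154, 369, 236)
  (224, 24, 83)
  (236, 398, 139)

2

(83,207,312): 83+207 ≤ 312 → not valid
(151,237,406): 151+237 ≤ 406 → not valid
(107,266,382): 107+266 ≤ 382 → not valid
(29,343,364): 29+343 > 364 → valid
(154,236,369): 154+236 > 369 → valid
(24,83,224): 24+83 ≤ 224 → not valid
(139,236,398): 139+236 ≤ 398 → not valid
2 of the 7 triples form a triangle.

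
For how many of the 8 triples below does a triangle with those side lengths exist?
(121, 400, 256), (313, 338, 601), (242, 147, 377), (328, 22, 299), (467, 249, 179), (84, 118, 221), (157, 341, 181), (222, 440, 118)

(121,256,400): 121+256 ≤ 400 → not valid
(313,338,601): 313+338 > 601 → valid
(147,242,377): 147+242 > 377 → valid
(22,299,328): 22+299 ≤ 328 → not valid
(179,249,467): 179+249 ≤ 467 → not valid
(84,118,221): 84+118 ≤ 221 → not valid
(157,181,341): 157+181 ≤ 341 → not valid
(118,222,440): 118+222 ≤ 440 → not valid
2 of the 8 triples form a triangle.

2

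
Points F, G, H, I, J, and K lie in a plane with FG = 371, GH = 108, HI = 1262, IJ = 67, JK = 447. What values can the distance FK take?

The maximum is all hops collinear in one direction: 371 + 108 + 1262 + 67 + 447 = 2255.
The longest hop is 1262; the others sum to 993. Folding the others back against it leaves at least 1262 − 993 = 269.

269 ≤ FK ≤ 2255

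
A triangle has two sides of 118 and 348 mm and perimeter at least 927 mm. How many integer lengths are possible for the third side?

5

Triangle inequality: 230 < x < 466. Perimeter ≥ 927 gives x ≥ 927 − 118 − 348 = 461.
So 461 ≤ x < 466; integers 461 through 465: 5 values.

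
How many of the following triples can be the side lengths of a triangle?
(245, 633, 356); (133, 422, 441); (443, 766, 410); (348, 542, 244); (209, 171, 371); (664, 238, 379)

(245,356,633): 245+356 ≤ 633 → not valid
(133,422,441): 133+422 > 441 → valid
(410,443,766): 410+443 > 766 → valid
(244,348,542): 244+348 > 542 → valid
(171,209,371): 171+209 > 371 → valid
(238,379,664): 238+379 ≤ 664 → not valid
4 of the 6 triples form a triangle.

4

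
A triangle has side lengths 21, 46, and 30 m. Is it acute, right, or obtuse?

obtuse

Compare the square of the longest side to the sum of squares of the other two: 21² + 30² = 1341 < 2116 = 46².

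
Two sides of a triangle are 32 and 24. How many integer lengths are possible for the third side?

The third side lies in the open interval (8, 56).
Integers from 9 to 55 inclusive: 55 − 9 + 1 = 47.

47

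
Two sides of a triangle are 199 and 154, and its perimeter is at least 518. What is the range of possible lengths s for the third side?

Triangle inequality alone gives 45 < s < 353.
The perimeter condition gives s ≥ 518 − 199 − 154 = 165.
Intersecting the two: 165 ≤ s < 353.

165 ≤ s < 353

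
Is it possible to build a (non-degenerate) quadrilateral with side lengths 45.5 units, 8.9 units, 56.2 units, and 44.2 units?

A quadrilateral exists iff every side is shorter than the sum of the others — equivalently, the longest side is less than the sum of the rest.
Longest side 56.2 < 98.6 (sum of the remaining 3), so yes.

Yes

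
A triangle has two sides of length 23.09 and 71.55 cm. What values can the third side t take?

48.46 < t < 94.64 (cm)

By the triangle inequality, t must be less than 23.09 + 71.55 = 94.64 and greater than |23.09 − 71.55| = 48.46.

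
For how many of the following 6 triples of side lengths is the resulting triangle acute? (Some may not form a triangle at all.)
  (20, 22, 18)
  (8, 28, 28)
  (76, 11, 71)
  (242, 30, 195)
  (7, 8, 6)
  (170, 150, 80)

3

(20,22,18): 18²+20² = 724 > 484 = 22² → acute
(8,28,28): 8²+28² = 848 > 784 = 28² → acute
(76,11,71): 11²+71² = 5162 < 5776 = 76² → obtuse
(242,30,195): 30+195 ≤ 242, not a triangle
(7,8,6): 6²+7² = 85 > 64 = 8² → acute
(170,150,80): 80²+150² = 28900 = 170² → right
3 of the 6 are acute.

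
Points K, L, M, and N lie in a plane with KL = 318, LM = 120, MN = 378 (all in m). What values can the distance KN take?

0 ≤ KN ≤ 816 m

The maximum is all hops collinear in one direction: 318 + 120 + 378 = 816.
The longest hop is 378; the others sum to 438. Since 378 ≤ 438, the path can fold back on itself completely, so the minimum distance is 0.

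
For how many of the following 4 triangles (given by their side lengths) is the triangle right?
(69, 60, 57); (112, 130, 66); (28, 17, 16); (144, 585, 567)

2

(69,60,57): 57²+60² = 6849 > 4761 = 69² → acute
(112,130,66): 66²+112² = 16900 = 130² → right
(28,17,16): 16²+17² = 545 < 784 = 28² → obtuse
(144,585,567): 144²+567² = 342225 = 585² → right
2 of the 4 are right.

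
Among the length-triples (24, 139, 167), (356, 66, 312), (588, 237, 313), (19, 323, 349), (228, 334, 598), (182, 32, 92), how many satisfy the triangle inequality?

1

(24,139,167): 24+139 ≤ 167 → not valid
(66,312,356): 66+312 > 356 → valid
(237,313,588): 237+313 ≤ 588 → not valid
(19,323,349): 19+323 ≤ 349 → not valid
(228,334,598): 228+334 ≤ 598 → not valid
(32,92,182): 32+92 ≤ 182 → not valid
1 of the 6 triples forms a triangle.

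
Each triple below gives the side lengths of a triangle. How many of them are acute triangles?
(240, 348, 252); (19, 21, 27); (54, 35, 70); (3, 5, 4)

(240,348,252): 240²+252² = 121104 = 348² → right
(19,21,27): 19²+21² = 802 > 729 = 27² → acute
(54,35,70): 35²+54² = 4141 < 4900 = 70² → obtuse
(3,5,4): 3²+4² = 25 = 5² → right
1 of the 4 is acute.

1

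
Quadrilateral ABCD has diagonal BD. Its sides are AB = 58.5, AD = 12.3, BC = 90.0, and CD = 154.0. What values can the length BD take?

64.0 < BD < 70.8

From triangle ABD: |58.5 − 12.3| < BD < 58.5 + 12.3, i.e. 46.2 < BD < 70.8.
From triangle CBD: 64.0 < BD < 244.0.
Both must hold, so BD lies in the intersection.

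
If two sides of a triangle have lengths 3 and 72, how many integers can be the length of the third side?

The third side lies in the open interval (69, 75).
Integers from 70 to 74 inclusive: 74 − 70 + 1 = 5.

5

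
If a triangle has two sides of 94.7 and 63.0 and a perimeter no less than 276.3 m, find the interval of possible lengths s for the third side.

Triangle inequality alone gives 31.7 < s < 157.7.
The perimeter condition gives s ≥ 276.3 − 94.7 − 63.0 = 118.6.
Intersecting the two: 118.6 ≤ s < 157.7.

118.6 ≤ s < 157.7 m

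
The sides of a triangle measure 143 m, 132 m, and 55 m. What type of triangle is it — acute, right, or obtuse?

Compare the square of the longest side to the sum of squares of the other two: 55² + 132² = 20449 = 143².

right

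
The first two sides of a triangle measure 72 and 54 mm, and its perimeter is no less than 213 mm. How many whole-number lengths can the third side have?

39

Triangle inequality: 18 < x < 126. Perimeter ≥ 213 gives x ≥ 213 − 72 − 54 = 87.
So 87 ≤ x < 126; integers 87 through 125: 39 values.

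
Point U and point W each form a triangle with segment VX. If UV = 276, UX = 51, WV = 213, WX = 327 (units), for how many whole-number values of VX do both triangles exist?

From triangle UVX: 225 < VX < 327.
From triangle WVX: 114 < VX < 540.
Intersection: 225 < VX < 327, so integers 226 through 326: 101 values.

101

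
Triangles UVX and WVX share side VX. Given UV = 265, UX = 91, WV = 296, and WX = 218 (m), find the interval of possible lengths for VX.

From triangle UVX: |265 − 91| < VX < 265 + 91, i.e. 174 < VX < 356.
From triangle WVX: 78 < VX < 514.
Both must hold, so VX lies in the intersection.

174 < VX < 356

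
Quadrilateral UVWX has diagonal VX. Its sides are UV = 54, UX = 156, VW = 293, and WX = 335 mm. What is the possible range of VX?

102 < VX < 210

From triangle UVX: |54 − 156| < VX < 54 + 156, i.e. 102 < VX < 210.
From triangle WVX: 42 < VX < 628.
Both must hold, so VX lies in the intersection.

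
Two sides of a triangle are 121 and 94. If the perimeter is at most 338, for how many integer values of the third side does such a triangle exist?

96

Triangle inequality: 27 < x < 215. Perimeter ≤ 338 gives x ≤ 338 − 121 − 94 = 123.
So 27 < x ≤ 123; integers 28 through 123: 96 values.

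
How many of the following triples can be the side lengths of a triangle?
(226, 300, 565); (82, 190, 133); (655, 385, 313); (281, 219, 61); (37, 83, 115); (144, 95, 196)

4

(226,300,565): 226+300 ≤ 565 → not valid
(82,133,190): 82+133 > 190 → valid
(313,385,655): 313+385 > 655 → valid
(61,219,281): 61+219 ≤ 281 → not valid
(37,83,115): 37+83 > 115 → valid
(95,144,196): 95+144 > 196 → valid
4 of the 6 triples form a triangle.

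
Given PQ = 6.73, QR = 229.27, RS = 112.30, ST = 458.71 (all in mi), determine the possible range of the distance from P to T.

110.41 ≤ PT ≤ 807.01 mi

The maximum is all hops collinear in one direction: 6.73 + 229.27 + 112.30 + 458.71 = 807.01.
The longest hop is 458.71; the others sum to 348.30. Folding the others back against it leaves at least 458.71 − 348.30 = 110.41.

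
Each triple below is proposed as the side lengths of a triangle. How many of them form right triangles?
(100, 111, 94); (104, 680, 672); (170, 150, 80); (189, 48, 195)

(100,111,94): 94²+100² = 18836 > 12321 = 111² → acute
(104,680,672): 104²+672² = 462400 = 680² → right
(170,150,80): 80²+150² = 28900 = 170² → right
(189,48,195): 48²+189² = 38025 = 195² → right
3 of the 4 are right.

3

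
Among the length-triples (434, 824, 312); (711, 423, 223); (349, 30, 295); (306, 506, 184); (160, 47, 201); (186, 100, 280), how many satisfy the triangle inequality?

2

(312,434,824): 312+434 ≤ 824 → not valid
(223,423,711): 223+423 ≤ 711 → not valid
(30,295,349): 30+295 ≤ 349 → not valid
(184,306,506): 184+306 ≤ 506 → not valid
(47,160,201): 47+160 > 201 → valid
(100,186,280): 100+186 > 280 → valid
2 of the 6 triples form a triangle.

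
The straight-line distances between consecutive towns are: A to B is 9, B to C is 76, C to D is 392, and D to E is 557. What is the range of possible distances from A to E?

The maximum is all hops collinear in one direction: 9 + 76 + 392 + 557 = 1034.
The longest hop is 557; the others sum to 477. Folding the others back against it leaves at least 557 − 477 = 80.

80 ≤ AE ≤ 1034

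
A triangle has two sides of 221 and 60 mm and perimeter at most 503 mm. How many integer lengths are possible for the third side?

Triangle inequality: 161 < x < 281. Perimeter ≤ 503 gives x ≤ 503 − 221 − 60 = 222.
So 161 < x ≤ 222; integers 162 through 222: 61 values.

61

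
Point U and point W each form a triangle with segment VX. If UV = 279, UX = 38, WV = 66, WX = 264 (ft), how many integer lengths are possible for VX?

From triangle UVX: 241 < VX < 317.
From triangle WVX: 198 < VX < 330.
Intersection: 241 < VX < 317, so integers 242 through 316: 75 values.

75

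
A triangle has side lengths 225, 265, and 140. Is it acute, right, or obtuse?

Compare the square of the longest side to the sum of squares of the other two: 140² + 225² = 70225 = 265².

right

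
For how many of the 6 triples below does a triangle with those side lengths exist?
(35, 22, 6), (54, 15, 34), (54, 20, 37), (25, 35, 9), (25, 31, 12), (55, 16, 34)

(6,22,35): 6+22 ≤ 35 → not valid
(15,34,54): 15+34 ≤ 54 → not valid
(20,37,54): 20+37 > 54 → valid
(9,25,35): 9+25 ≤ 35 → not valid
(12,25,31): 12+25 > 31 → valid
(16,34,55): 16+34 ≤ 55 → not valid
2 of the 6 triples form a triangle.

2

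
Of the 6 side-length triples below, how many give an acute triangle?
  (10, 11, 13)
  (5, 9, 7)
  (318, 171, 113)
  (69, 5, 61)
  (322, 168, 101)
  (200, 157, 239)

2

(10,11,13): 10²+11² = 221 > 169 = 13² → acute
(5,9,7): 5²+7² = 74 < 81 = 9² → obtuse
(318,171,113): 113+171 ≤ 318, not a triangle
(69,5,61): 5+61 ≤ 69, not a triangle
(322,168,101): 101+168 ≤ 322, not a triangle
(200,157,239): 157²+200² = 64649 > 57121 = 239² → acute
2 of the 6 are acute.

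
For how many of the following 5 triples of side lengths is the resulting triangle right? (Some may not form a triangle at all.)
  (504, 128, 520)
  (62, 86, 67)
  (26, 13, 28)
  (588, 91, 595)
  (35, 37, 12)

(504,128,520): 128²+504² = 270400 = 520² → right
(62,86,67): 62²+67² = 8333 > 7396 = 86² → acute
(26,13,28): 13²+26² = 845 > 784 = 28² → acute
(588,91,595): 91²+588² = 354025 = 595² → right
(35,37,12): 12²+35² = 1369 = 37² → right
3 of the 5 are right.

3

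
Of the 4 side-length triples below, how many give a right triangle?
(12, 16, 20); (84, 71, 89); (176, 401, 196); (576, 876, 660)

(12,16,20): 12²+16² = 400 = 20² → right
(84,71,89): 71²+84² = 12097 > 7921 = 89² → acute
(176,401,196): 176+196 ≤ 401, not a triangle
(576,876,660): 576²+660² = 767376 = 876² → right
2 of the 4 are right.

2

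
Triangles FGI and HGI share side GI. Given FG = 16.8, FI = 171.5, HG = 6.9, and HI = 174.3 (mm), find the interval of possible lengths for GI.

167.4 < GI < 181.2

From triangle FGI: |16.8 − 171.5| < GI < 16.8 + 171.5, i.e. 154.7 < GI < 188.3.
From triangle HGI: 167.4 < GI < 181.2.
Both must hold, so GI lies in the intersection.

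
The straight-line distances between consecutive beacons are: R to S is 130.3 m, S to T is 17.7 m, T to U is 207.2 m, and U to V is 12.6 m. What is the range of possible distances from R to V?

The maximum is all hops collinear in one direction: 130.3 + 17.7 + 207.2 + 12.6 = 367.8.
The longest hop is 207.2; the others sum to 160.6. Folding the others back against it leaves at least 207.2 − 160.6 = 46.6.

46.6 ≤ RV ≤ 367.8 m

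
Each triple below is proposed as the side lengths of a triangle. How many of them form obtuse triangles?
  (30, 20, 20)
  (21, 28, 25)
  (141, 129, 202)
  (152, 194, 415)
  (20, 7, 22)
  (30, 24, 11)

(30,20,20): 20²+20² = 800 < 900 = 30² → obtuse
(21,28,25): 21²+25² = 1066 > 784 = 28² → acute
(141,129,202): 129²+141² = 36522 < 40804 = 202² → obtuse
(152,194,415): 152+194 ≤ 415, not a triangle
(20,7,22): 7²+20² = 449 < 484 = 22² → obtuse
(30,24,11): 11²+24² = 697 < 900 = 30² → obtuse
4 of the 6 are obtuse.

4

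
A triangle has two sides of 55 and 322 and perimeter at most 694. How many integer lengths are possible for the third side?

50

Triangle inequality: 267 < x < 377. Perimeter ≤ 694 gives x ≤ 694 − 55 − 322 = 317.
So 267 < x ≤ 317; integers 268 through 317: 50 values.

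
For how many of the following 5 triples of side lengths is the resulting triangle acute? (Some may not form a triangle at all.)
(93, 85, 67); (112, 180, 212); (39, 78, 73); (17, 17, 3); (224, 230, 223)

(93,85,67): 67²+85² = 11714 > 8649 = 93² → acute
(112,180,212): 112²+180² = 44944 = 212² → right
(39,78,73): 39²+73² = 6850 > 6084 = 78² → acute
(17,17,3): 3²+17² = 298 > 289 = 17² → acute
(224,230,223): 223²+224² = 99905 > 52900 = 230² → acute
4 of the 5 are acute.

4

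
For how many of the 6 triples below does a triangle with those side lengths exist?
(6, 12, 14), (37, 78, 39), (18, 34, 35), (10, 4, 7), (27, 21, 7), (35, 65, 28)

(6,12,14): 6+12 > 14 → valid
(37,39,78): 37+39 ≤ 78 → not valid
(18,34,35): 18+34 > 35 → valid
(4,7,10): 4+7 > 10 → valid
(7,21,27): 7+21 > 27 → valid
(28,35,65): 28+35 ≤ 65 → not valid
4 of the 6 triples form a triangle.

4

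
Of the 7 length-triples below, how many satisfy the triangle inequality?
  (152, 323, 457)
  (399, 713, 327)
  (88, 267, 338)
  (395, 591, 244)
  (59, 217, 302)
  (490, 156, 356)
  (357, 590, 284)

(152,323,457): 152+323 > 457 → valid
(327,399,713): 327+399 > 713 → valid
(88,267,338): 88+267 > 338 → valid
(244,395,591): 244+395 > 591 → valid
(59,217,302): 59+217 ≤ 302 → not valid
(156,356,490): 156+356 > 490 → valid
(284,357,590): 284+357 > 590 → valid
6 of the 7 triples form a triangle.

6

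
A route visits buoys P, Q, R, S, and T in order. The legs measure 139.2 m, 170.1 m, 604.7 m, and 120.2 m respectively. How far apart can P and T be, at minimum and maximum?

The maximum is all hops collinear in one direction: 139.2 + 170.1 + 604.7 + 120.2 = 1034.2.
The longest hop is 604.7; the others sum to 429.5. Folding the others back against it leaves at least 604.7 − 429.5 = 175.2.

175.2 ≤ PT ≤ 1034.2 m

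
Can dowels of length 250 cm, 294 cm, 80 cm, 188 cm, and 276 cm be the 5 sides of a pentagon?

A pentagon exists iff every side is shorter than the sum of the others — equivalently, the longest side is less than the sum of the rest.
Longest side 294 < 794 (sum of the remaining 4), so yes.

Yes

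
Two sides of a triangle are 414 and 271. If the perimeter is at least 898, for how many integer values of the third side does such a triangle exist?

472

Triangle inequality: 143 < x < 685. Perimeter ≥ 898 gives x ≥ 898 − 414 − 271 = 213.
So 213 ≤ x < 685; integers 213 through 684: 472 values.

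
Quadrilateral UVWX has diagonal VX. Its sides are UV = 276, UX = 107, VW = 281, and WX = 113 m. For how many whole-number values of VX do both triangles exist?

213

From triangle UVX: 169 < VX < 383.
From triangle WVX: 168 < VX < 394.
Intersection: 169 < VX < 383, so integers 170 through 382: 213 values.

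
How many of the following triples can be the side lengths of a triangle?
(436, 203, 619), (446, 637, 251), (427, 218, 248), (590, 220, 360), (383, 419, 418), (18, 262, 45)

(203,436,619): 203+436 > 619 → valid
(251,446,637): 251+446 > 637 → valid
(218,248,427): 218+248 > 427 → valid
(220,360,590): 220+360 ≤ 590 → not valid
(383,418,419): 383+418 > 419 → valid
(18,45,262): 18+45 ≤ 262 → not valid
4 of the 6 triples form a triangle.

4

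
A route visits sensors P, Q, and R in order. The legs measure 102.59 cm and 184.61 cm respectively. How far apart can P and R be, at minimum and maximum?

82.02 ≤ PR ≤ 287.20 cm

By the triangle inequality, |102.59 − 184.61| ≤ PR ≤ 102.59 + 184.61.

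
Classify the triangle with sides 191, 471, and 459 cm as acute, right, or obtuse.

Compare the square of the longest side to the sum of squares of the other two: 191² + 459² = 247162 > 221841 = 471².

acute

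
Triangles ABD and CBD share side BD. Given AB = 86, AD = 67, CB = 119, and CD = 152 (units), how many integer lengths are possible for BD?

From triangle ABD: 19 < BD < 153.
From triangle CBD: 33 < BD < 271.
Intersection: 33 < BD < 153, so integers 34 through 152: 119 values.

119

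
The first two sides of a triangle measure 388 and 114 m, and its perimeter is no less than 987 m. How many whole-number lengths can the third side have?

17

Triangle inequality: 274 < x < 502. Perimeter ≥ 987 gives x ≥ 987 − 388 − 114 = 485.
So 485 ≤ x < 502; integers 485 through 501: 17 values.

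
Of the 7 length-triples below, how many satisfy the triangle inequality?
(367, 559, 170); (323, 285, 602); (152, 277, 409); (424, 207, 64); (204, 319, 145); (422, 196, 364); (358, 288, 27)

4

(170,367,559): 170+367 ≤ 559 → not valid
(285,323,602): 285+323 > 602 → valid
(152,277,409): 152+277 > 409 → valid
(64,207,424): 64+207 ≤ 424 → not valid
(145,204,319): 145+204 > 319 → valid
(196,364,422): 196+364 > 422 → valid
(27,288,358): 27+288 ≤ 358 → not valid
4 of the 7 triples form a triangle.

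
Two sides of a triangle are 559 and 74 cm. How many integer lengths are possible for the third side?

147

The third side lies in the open interval (485, 633).
Integers from 486 to 632 inclusive: 632 − 486 + 1 = 147.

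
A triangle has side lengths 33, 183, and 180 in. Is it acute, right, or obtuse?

right

Compare the square of the longest side to the sum of squares of the other two: 33² + 180² = 33489 = 183².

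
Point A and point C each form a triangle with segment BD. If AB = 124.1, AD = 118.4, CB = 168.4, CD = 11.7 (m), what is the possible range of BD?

From triangle ABD: |124.1 − 118.4| < BD < 124.1 + 118.4, i.e. 5.7 < BD < 242.5.
From triangle CBD: 156.7 < BD < 180.1.
Both must hold, so BD lies in the intersection.

156.7 < BD < 180.1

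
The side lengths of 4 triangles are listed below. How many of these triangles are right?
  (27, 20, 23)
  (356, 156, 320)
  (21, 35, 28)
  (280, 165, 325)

(27,20,23): 20²+23² = 929 > 729 = 27² → acute
(356,156,320): 156²+320² = 126736 = 356² → right
(21,35,28): 21²+28² = 1225 = 35² → right
(280,165,325): 165²+280² = 105625 = 325² → right
3 of the 4 are right.

3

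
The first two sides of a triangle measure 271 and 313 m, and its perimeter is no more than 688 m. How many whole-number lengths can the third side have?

Triangle inequality: 42 < x < 584. Perimeter ≤ 688 gives x ≤ 688 − 271 − 313 = 104.
So 42 < x ≤ 104; integers 43 through 104: 62 values.

62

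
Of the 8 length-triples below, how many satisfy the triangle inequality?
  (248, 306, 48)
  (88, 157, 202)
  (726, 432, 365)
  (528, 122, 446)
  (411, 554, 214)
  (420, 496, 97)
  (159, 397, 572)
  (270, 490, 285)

(48,248,306): 48+248 ≤ 306 → not valid
(88,157,202): 88+157 > 202 → valid
(365,432,726): 365+432 > 726 → valid
(122,446,528): 122+446 > 528 → valid
(214,411,554): 214+411 > 554 → valid
(97,420,496): 97+420 > 496 → valid
(159,397,572): 159+397 ≤ 572 → not valid
(270,285,490): 270+285 > 490 → valid
6 of the 8 triples form a triangle.

6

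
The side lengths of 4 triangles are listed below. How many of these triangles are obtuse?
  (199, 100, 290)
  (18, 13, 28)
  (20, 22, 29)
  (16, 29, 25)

(199,100,290): 100²+199² = 49601 < 84100 = 290² → obtuse
(18,13,28): 13²+18² = 493 < 784 = 28² → obtuse
(20,22,29): 20²+22² = 884 > 841 = 29² → acute
(16,29,25): 16²+25² = 881 > 841 = 29² → acute
2 of the 4 are obtuse.

2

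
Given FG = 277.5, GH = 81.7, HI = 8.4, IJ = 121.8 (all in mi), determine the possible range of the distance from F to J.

The maximum is all hops collinear in one direction: 277.5 + 81.7 + 8.4 + 121.8 = 489.4.
The longest hop is 277.5; the others sum to 211.9. Folding the others back against it leaves at least 277.5 − 211.9 = 65.6.

65.6 ≤ FJ ≤ 489.4 mi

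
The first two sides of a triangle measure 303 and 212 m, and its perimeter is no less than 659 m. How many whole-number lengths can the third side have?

Triangle inequality: 91 < x < 515. Perimeter ≥ 659 gives x ≥ 659 − 303 − 212 = 144.
So 144 ≤ x < 515; integers 144 through 514: 371 values.

371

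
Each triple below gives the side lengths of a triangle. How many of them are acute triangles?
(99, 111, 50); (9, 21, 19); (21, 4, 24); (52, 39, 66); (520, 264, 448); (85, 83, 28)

(99,111,50): 50²+99² = 12301 < 12321 = 111² → obtuse
(9,21,19): 9²+19² = 442 > 441 = 21² → acute
(21,4,24): 4²+21² = 457 < 576 = 24² → obtuse
(52,39,66): 39²+52² = 4225 < 4356 = 66² → obtuse
(520,264,448): 264²+448² = 270400 = 520² → right
(85,83,28): 28²+83² = 7673 > 7225 = 85² → acute
2 of the 6 are acute.

2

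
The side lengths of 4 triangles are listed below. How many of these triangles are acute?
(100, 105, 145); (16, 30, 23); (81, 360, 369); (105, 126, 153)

(100,105,145): 100²+105² = 21025 = 145² → right
(16,30,23): 16²+23² = 785 < 900 = 30² → obtuse
(81,360,369): 81²+360² = 136161 = 369² → right
(105,126,153): 105²+126² = 26901 > 23409 = 153² → acute
1 of the 4 is acute.

1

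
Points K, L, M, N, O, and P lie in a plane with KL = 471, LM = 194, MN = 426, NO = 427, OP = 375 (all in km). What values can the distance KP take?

0 ≤ KP ≤ 1893 km

The maximum is all hops collinear in one direction: 471 + 194 + 426 + 427 + 375 = 1893.
The longest hop is 471; the others sum to 1422. Since 471 ≤ 1422, the path can fold back on itself completely, so the minimum distance is 0.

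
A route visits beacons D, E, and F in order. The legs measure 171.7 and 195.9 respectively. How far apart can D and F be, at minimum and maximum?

24.2 ≤ DF ≤ 367.6

By the triangle inequality, |171.7 − 195.9| ≤ DF ≤ 171.7 + 195.9.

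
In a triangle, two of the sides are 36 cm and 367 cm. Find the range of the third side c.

By the triangle inequality, c must be less than 36 + 367 = 403 and greater than |36 − 367| = 331.

331 < c < 403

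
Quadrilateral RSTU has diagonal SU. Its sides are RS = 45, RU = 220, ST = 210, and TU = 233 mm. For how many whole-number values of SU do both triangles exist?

89

From triangle RSU: 175 < SU < 265.
From triangle TSU: 23 < SU < 443.
Intersection: 175 < SU < 265, so integers 176 through 264: 89 values.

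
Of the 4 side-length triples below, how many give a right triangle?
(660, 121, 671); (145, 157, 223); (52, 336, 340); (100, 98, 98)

(660,121,671): 121²+660² = 450241 = 671² → right
(145,157,223): 145²+157² = 45674 < 49729 = 223² → obtuse
(52,336,340): 52²+336² = 115600 = 340² → right
(100,98,98): 98²+98² = 19208 > 10000 = 100² → acute
2 of the 4 are right.

2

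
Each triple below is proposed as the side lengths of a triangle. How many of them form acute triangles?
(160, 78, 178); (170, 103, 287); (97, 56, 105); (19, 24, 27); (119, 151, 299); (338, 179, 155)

(160,78,178): 78²+160² = 31684 = 178² → right
(170,103,287): 103+170 ≤ 287, not a triangle
(97,56,105): 56²+97² = 12545 > 11025 = 105² → acute
(19,24,27): 19²+24² = 937 > 729 = 27² → acute
(119,151,299): 119+151 ≤ 299, not a triangle
(338,179,155): 155+179 ≤ 338, not a triangle
2 of the 6 are acute.

2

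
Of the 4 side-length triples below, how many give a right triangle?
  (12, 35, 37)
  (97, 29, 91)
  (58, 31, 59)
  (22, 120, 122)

2

(12,35,37): 12²+35² = 1369 = 37² → right
(97,29,91): 29²+91² = 9122 < 9409 = 97² → obtuse
(58,31,59): 31²+58² = 4325 > 3481 = 59² → acute
(22,120,122): 22²+120² = 14884 = 122² → right
2 of the 4 are right.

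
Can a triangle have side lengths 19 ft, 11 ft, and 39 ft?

The longest side is 39, but the other two sum to only 30.
30 < 39, so the triangle inequality fails.

No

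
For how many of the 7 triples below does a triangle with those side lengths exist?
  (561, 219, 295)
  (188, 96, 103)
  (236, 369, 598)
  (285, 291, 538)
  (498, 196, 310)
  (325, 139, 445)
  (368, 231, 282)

6

(219,295,561): 219+295 ≤ 561 → not valid
(96,103,188): 96+103 > 188 → valid
(236,369,598): 236+369 > 598 → valid
(285,291,538): 285+291 > 538 → valid
(196,310,498): 196+310 > 498 → valid
(139,325,445): 139+325 > 445 → valid
(231,282,368): 231+282 > 368 → valid
6 of the 7 triples form a triangle.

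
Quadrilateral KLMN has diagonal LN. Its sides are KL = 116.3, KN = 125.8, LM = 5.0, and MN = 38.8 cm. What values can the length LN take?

33.8 < LN < 43.8

From triangle KLN: |116.3 − 125.8| < LN < 116.3 + 125.8, i.e. 9.5 < LN < 242.1.
From triangle MLN: 33.8 < LN < 43.8.
Both must hold, so LN lies in the intersection.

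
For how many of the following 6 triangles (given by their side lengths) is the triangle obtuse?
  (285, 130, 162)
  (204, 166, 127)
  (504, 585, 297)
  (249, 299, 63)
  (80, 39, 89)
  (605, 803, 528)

2

(285,130,162): 130²+162² = 43144 < 81225 = 285² → obtuse
(204,166,127): 127²+166² = 43685 > 41616 = 204² → acute
(504,585,297): 297²+504² = 342225 = 585² → right
(249,299,63): 63²+249² = 65970 < 89401 = 299² → obtuse
(80,39,89): 39²+80² = 7921 = 89² → right
(605,803,528): 528²+605² = 644809 = 803² → right
2 of the 6 are obtuse.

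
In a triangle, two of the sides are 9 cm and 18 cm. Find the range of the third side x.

By the triangle inequality, x must be less than 9 + 18 = 27 and greater than |9 − 18| = 9.

9 < x < 27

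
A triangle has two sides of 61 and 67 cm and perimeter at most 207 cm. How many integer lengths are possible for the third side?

Triangle inequality: 6 < x < 128. Perimeter ≤ 207 gives x ≤ 207 − 61 − 67 = 79.
So 6 < x ≤ 79; integers 7 through 79: 73 values.

73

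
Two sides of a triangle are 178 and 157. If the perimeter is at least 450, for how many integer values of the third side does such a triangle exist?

Triangle inequality: 21 < x < 335. Perimeter ≥ 450 gives x ≥ 450 − 178 − 157 = 115.
So 115 ≤ x < 335; integers 115 through 334: 220 values.

220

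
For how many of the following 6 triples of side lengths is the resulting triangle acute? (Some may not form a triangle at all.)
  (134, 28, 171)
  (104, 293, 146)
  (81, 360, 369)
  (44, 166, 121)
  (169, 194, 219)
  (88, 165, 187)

1

(134,28,171): 28+134 ≤ 171, not a triangle
(104,293,146): 104+146 ≤ 293, not a triangle
(81,360,369): 81²+360² = 136161 = 369² → right
(44,166,121): 44+121 ≤ 166, not a triangle
(169,194,219): 169²+194² = 66197 > 47961 = 219² → acute
(88,165,187): 88²+165² = 34969 = 187² → right
1 of the 6 is acute.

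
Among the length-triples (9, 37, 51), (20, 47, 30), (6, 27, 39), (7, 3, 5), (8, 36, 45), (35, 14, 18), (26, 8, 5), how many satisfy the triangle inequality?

(9,37,51): 9+37 ≤ 51 → not valid
(20,30,47): 20+30 > 47 → valid
(6,27,39): 6+27 ≤ 39 → not valid
(3,5,7): 3+5 > 7 → valid
(8,36,45): 8+36 ≤ 45 → not valid
(14,18,35): 14+18 ≤ 35 → not valid
(5,8,26): 5+8 ≤ 26 → not valid
2 of the 7 triples form a triangle.

2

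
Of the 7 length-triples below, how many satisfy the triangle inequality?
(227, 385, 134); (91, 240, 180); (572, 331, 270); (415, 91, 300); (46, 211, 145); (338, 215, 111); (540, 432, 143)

(134,227,385): 134+227 ≤ 385 → not valid
(91,180,240): 91+180 > 240 → valid
(270,331,572): 270+331 > 572 → valid
(91,300,415): 91+300 ≤ 415 → not valid
(46,145,211): 46+145 ≤ 211 → not valid
(111,215,338): 111+215 ≤ 338 → not valid
(143,432,540): 143+432 > 540 → valid
3 of the 7 triples form a triangle.

3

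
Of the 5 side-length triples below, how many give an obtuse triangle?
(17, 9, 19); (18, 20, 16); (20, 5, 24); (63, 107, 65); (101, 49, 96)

2

(17,9,19): 9²+17² = 370 > 361 = 19² → acute
(18,20,16): 16²+18² = 580 > 400 = 20² → acute
(20,5,24): 5²+20² = 425 < 576 = 24² → obtuse
(63,107,65): 63²+65² = 8194 < 11449 = 107² → obtuse
(101,49,96): 49²+96² = 11617 > 10201 = 101² → acute
2 of the 5 are obtuse.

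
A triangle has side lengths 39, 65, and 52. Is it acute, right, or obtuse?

right

Compare the square of the longest side to the sum of squares of the other two: 39² + 52² = 4225 = 65².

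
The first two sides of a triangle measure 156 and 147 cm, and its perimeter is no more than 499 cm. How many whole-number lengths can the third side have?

Triangle inequality: 9 < x < 303. Perimeter ≤ 499 gives x ≤ 499 − 156 − 147 = 196.
So 9 < x ≤ 196; integers 10 through 196: 187 values.

187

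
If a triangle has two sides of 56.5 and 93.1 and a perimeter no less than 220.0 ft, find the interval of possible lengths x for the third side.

Triangle inequality alone gives 36.6 < x < 149.6.
The perimeter condition gives x ≥ 220.0 − 56.5 − 93.1 = 70.4.
Intersecting the two: 70.4 ≤ x < 149.6.

70.4 ≤ x < 149.6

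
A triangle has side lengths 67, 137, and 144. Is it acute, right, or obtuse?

acute

Compare the square of the longest side to the sum of squares of the other two: 67² + 137² = 23258 > 20736 = 144².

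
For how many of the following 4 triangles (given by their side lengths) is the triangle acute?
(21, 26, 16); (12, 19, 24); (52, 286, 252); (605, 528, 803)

1

(21,26,16): 16²+21² = 697 > 676 = 26² → acute
(12,19,24): 12²+19² = 505 < 576 = 24² → obtuse
(52,286,252): 52²+252² = 66208 < 81796 = 286² → obtuse
(605,528,803): 528²+605² = 644809 = 803² → right
1 of the 4 is acute.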